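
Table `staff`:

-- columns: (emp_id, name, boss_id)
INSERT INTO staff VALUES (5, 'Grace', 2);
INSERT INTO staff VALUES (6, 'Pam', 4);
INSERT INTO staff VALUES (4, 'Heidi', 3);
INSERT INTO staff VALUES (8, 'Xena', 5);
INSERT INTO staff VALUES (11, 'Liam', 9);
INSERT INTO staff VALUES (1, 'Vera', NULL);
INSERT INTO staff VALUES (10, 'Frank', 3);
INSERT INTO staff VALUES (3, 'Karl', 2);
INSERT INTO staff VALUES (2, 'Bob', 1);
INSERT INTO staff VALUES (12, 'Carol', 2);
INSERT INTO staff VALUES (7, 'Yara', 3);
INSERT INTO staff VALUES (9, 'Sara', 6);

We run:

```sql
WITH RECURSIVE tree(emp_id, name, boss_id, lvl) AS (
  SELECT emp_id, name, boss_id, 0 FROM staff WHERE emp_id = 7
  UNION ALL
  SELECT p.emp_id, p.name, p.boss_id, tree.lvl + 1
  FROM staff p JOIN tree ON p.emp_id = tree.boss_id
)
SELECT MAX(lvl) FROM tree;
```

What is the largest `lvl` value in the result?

3

Base: emp_id=7 (Yara), boss_id=3, lvl 0.
Iteration 1: join on emp_id=3 -> Karl (id 3, boss_id=2, lvl 1).
Iteration 2: join on emp_id=2 -> Bob (id 2, boss_id=1, lvl 2).
Iteration 3: join on emp_id=1 -> Vera (id 1, boss_id=NULL, lvl 3).
Iteration 4: boss_id is NULL; no match; recursion stops.
lvl values: 0, 1, 2, 3; the maximum is 3.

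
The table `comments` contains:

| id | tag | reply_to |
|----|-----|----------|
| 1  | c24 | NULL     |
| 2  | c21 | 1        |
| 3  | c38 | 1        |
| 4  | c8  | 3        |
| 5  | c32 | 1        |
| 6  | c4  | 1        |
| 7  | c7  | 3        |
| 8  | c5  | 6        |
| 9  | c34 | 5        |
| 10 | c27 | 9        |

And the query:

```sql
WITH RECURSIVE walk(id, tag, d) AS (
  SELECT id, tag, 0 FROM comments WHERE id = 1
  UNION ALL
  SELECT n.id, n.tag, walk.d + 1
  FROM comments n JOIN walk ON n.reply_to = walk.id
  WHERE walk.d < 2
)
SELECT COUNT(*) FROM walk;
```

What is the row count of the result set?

9

Base: id=1 (c24) at d 0.
Iteration 1: rows with reply_to in {1} -> c21 (id 2, d 1), c38 (id 3, d 1), c32 (id 5, d 1), c4 (id 6, d 1).
Iteration 2: rows with reply_to in {2,3,5,6} -> c8 (id 4, d 2), c7 (id 7, d 2), c5 (id 8, d 2), c34 (id 9, d 2).
Iteration 3: d < 2 fails for all current rows; recursion stops.
Total rows emitted: 9.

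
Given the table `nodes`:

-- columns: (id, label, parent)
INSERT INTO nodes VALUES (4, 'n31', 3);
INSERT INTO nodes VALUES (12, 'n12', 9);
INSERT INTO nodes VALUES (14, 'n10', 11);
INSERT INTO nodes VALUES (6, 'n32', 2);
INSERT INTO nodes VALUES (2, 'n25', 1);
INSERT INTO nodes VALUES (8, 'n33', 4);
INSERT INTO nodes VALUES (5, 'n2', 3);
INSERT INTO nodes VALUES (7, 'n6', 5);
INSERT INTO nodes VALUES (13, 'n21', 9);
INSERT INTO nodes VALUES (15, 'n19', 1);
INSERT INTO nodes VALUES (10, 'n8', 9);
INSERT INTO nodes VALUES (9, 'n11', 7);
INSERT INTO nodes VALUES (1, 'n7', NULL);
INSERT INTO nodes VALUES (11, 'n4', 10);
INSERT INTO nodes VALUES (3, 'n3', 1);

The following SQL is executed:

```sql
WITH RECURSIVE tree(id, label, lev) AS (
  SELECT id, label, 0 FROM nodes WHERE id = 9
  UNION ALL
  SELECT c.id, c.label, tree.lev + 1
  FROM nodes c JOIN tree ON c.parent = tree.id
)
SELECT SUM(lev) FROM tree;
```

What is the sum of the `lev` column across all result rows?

8

Base: id=9 (n11) at lev 0.
Iteration 1: rows with parent in {9} -> n8 (id 10, lev 1), n12 (id 12, lev 1), n21 (id 13, lev 1).
Iteration 2: rows with parent in {10,12,13} -> n4 (id 11, lev 2).
Iteration 3: rows with parent in {11} -> n10 (id 14, lev 3).
Iteration 4: no rows with parent in {14}; recursion stops.
SUM(lev) = 0 + 1 + 1 + 1 + 2 + 3 = 8.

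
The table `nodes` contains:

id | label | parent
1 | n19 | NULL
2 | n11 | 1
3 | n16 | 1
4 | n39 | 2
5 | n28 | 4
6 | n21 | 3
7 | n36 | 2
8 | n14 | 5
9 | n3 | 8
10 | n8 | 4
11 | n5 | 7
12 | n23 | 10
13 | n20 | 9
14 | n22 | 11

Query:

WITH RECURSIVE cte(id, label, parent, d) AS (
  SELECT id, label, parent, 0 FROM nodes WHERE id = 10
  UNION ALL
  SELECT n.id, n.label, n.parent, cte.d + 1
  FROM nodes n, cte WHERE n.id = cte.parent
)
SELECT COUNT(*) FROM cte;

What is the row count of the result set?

Base: id=10 (n8), parent=4, d 0.
Iteration 1: join on id=4 -> n39 (id 4, parent=2, d 1).
Iteration 2: join on id=2 -> n11 (id 2, parent=1, d 2).
Iteration 3: join on id=1 -> n19 (id 1, parent=NULL, d 3).
Iteration 4: parent is NULL; no match; recursion stops.
Total rows emitted: 4.

4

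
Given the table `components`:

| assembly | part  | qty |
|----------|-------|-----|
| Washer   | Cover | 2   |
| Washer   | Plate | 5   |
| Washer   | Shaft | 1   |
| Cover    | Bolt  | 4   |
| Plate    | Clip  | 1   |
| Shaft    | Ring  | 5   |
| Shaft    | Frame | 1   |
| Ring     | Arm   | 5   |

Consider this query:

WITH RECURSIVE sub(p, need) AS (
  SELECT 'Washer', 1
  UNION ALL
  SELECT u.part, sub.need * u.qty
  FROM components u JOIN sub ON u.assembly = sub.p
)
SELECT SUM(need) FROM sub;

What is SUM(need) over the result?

Base: (Washer, need=1).
Iteration 1: components of {Washer} -> Cover = 1*2 = 2, Plate = 1*5 = 5, Shaft = 1*1 = 1.
Iteration 2: components of {Cover,Plate,Shaft} -> Bolt = 2*4 = 8, Clip = 5*1 = 5, Frame = 1*1 = 1, Ring = 1*5 = 5.
Iteration 3: components of {Bolt,Clip,Frame,Ring} -> Arm = 5*5 = 25.
Iteration 4: no further components; recursion stops.
SUM(need) = 1 + 2 + 5 + 1 + 8 + 5 + 5 + 1 + 25 = 53.

53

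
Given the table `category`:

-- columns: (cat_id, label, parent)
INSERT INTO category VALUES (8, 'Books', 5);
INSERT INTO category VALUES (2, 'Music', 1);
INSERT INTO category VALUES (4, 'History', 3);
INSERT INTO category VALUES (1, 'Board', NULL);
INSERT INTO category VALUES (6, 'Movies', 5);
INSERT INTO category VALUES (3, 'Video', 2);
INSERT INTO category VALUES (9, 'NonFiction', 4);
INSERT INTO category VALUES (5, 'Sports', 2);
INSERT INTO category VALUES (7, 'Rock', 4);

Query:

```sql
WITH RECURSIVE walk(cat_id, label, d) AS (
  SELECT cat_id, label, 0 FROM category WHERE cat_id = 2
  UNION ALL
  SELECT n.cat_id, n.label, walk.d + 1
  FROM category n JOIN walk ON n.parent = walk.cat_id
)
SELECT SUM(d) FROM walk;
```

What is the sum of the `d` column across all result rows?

14

Base: cat_id=2 (Music) at d 0.
Iteration 1: rows with parent in {2} -> Video (id 3, d 1), Sports (id 5, d 1).
Iteration 2: rows with parent in {3,5} -> History (id 4, d 2), Movies (id 6, d 2), Books (id 8, d 2).
Iteration 3: rows with parent in {4,6,8} -> Rock (id 7, d 3), NonFiction (id 9, d 3).
Iteration 4: no rows with parent in {7,9}; recursion stops.
SUM(d) = 0 + 1 + 1 + 2 + 2 + 2 + 3 + 3 = 14.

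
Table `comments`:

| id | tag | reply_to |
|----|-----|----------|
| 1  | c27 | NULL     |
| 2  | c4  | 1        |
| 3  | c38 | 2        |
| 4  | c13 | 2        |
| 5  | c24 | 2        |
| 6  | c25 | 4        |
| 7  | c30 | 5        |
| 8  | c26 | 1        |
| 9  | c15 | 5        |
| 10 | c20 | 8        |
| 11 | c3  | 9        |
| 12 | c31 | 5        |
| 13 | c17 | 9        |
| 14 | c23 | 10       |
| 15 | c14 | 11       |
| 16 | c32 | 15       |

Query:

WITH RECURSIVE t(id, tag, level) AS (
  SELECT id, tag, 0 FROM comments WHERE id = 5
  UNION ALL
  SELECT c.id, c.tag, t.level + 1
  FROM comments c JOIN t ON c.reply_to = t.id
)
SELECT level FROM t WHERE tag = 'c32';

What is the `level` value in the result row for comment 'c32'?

Base: id=5 (c24) at level 0.
Iteration 1: rows with reply_to in {5} -> c30 (id 7, level 1), c15 (id 9, level 1), c31 (id 12, level 1).
Iteration 2: rows with reply_to in {7,9,12} -> c3 (id 11, level 2), c17 (id 13, level 2).
Iteration 3: rows with reply_to in {11,13} -> c14 (id 15, level 3).
Iteration 4: rows with reply_to in {15} -> c32 (id 16, level 4).
Iteration 5: no rows with reply_to in {16}; recursion stops.

4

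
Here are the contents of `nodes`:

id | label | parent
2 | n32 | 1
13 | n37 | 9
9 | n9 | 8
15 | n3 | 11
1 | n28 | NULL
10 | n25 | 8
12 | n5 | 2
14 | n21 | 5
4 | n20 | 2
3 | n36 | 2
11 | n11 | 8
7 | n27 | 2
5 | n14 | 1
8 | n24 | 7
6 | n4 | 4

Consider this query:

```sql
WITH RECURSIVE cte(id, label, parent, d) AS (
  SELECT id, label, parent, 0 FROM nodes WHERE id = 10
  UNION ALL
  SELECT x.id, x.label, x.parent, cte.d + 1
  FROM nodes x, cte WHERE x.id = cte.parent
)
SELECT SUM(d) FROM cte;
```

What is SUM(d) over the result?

Base: id=10 (n25), parent=8, d 0.
Iteration 1: join on id=8 -> n24 (id 8, parent=7, d 1).
Iteration 2: join on id=7 -> n27 (id 7, parent=2, d 2).
Iteration 3: join on id=2 -> n32 (id 2, parent=1, d 3).
Iteration 4: join on id=1 -> n28 (id 1, parent=NULL, d 4).
Iteration 5: parent is NULL; no match; recursion stops.
SUM(d) = 0 + 1 + 2 + 3 + 4 = 10.

10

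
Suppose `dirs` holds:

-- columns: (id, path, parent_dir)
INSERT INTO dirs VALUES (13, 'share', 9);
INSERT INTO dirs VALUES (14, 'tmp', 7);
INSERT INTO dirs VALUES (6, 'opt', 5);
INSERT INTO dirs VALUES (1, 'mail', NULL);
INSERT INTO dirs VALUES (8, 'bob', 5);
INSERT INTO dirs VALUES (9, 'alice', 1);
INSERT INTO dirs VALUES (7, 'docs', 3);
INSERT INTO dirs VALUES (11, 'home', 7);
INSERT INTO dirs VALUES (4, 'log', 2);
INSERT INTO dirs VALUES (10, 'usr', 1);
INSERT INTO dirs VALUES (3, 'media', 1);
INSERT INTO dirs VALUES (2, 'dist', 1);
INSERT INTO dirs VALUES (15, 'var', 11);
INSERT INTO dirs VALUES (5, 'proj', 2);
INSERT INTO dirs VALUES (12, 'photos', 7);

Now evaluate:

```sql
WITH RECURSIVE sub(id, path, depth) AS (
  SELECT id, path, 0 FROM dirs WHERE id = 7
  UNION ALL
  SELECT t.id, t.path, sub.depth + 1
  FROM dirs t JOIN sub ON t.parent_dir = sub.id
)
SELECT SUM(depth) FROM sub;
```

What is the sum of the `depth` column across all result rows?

5

Base: id=7 (docs) at depth 0.
Iteration 1: rows with parent_dir in {7} -> home (id 11, depth 1), photos (id 12, depth 1), tmp (id 14, depth 1).
Iteration 2: rows with parent_dir in {11,12,14} -> var (id 15, depth 2).
Iteration 3: no rows with parent_dir in {15}; recursion stops.
SUM(depth) = 0 + 1 + 1 + 1 + 2 = 5.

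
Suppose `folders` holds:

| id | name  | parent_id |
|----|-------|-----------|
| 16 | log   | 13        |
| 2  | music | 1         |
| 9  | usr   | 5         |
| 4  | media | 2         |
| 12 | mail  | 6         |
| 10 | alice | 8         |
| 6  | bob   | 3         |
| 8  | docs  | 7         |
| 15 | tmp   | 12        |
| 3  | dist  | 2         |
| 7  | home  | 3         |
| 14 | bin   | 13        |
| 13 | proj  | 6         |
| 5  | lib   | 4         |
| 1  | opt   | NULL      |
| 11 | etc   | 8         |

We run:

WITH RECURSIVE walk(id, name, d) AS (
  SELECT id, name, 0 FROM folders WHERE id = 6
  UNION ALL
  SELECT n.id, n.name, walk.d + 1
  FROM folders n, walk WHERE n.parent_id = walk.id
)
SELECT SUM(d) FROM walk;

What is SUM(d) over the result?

8

Base: id=6 (bob) at d 0.
Iteration 1: rows with parent_id in {6} -> mail (id 12, d 1), proj (id 13, d 1).
Iteration 2: rows with parent_id in {12,13} -> bin (id 14, d 2), tmp (id 15, d 2), log (id 16, d 2).
Iteration 3: no rows with parent_id in {14,15,16}; recursion stops.
SUM(d) = 0 + 1 + 1 + 2 + 2 + 2 = 8.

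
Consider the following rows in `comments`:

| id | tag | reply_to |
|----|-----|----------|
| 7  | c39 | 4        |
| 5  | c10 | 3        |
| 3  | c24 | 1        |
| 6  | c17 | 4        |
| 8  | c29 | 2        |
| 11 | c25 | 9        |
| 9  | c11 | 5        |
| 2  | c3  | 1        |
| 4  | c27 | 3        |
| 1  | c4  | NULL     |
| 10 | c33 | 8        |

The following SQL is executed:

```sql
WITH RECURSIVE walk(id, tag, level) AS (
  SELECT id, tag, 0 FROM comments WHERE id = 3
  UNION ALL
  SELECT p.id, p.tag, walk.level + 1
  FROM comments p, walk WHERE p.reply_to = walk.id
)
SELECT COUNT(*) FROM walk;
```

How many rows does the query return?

Base: id=3 (c24) at level 0.
Iteration 1: rows with reply_to in {3} -> c27 (id 4, level 1), c10 (id 5, level 1).
Iteration 2: rows with reply_to in {4,5} -> c17 (id 6, level 2), c39 (id 7, level 2), c11 (id 9, level 2).
Iteration 3: rows with reply_to in {6,7,9} -> c25 (id 11, level 3).
Iteration 4: no rows with reply_to in {11}; recursion stops.
Total rows emitted: 7.

7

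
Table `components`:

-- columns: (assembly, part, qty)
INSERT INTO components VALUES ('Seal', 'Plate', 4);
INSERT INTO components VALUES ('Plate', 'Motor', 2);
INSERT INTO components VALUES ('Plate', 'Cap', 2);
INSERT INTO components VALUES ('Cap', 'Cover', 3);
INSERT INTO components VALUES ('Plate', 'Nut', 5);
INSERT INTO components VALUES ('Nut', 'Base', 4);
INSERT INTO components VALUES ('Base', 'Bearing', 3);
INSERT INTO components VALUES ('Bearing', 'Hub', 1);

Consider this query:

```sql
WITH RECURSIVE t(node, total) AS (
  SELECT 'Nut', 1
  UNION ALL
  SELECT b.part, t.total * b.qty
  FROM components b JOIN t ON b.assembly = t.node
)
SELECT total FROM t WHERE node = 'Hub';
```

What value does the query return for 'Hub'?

12

Base: (Nut, total=1).
Iteration 1: components of {Nut} -> Base = 1*4 = 4.
Iteration 2: components of {Base} -> Bearing = 4*3 = 12.
Iteration 3: components of {Bearing} -> Hub = 12*1 = 12.
Iteration 4: no further components; recursion stops.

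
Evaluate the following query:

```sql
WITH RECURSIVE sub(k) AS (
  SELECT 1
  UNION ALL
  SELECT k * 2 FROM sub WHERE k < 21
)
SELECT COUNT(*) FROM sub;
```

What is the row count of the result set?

Base: k=1.
Iteration 1: 1 < 21 holds -> k = 1 * 2 = 2.
Iteration 2: 2 < 21 holds -> k = 2 * 2 = 4.
Iteration 3: 4 < 21 holds -> k = 4 * 2 = 8.
Iteration 4: 8 < 21 holds -> k = 8 * 2 = 16.
Iteration 5: 16 < 21 holds -> k = 16 * 2 = 32.
Iteration 6: 32 < 21 fails; recursion stops.
Total rows emitted: 6.

6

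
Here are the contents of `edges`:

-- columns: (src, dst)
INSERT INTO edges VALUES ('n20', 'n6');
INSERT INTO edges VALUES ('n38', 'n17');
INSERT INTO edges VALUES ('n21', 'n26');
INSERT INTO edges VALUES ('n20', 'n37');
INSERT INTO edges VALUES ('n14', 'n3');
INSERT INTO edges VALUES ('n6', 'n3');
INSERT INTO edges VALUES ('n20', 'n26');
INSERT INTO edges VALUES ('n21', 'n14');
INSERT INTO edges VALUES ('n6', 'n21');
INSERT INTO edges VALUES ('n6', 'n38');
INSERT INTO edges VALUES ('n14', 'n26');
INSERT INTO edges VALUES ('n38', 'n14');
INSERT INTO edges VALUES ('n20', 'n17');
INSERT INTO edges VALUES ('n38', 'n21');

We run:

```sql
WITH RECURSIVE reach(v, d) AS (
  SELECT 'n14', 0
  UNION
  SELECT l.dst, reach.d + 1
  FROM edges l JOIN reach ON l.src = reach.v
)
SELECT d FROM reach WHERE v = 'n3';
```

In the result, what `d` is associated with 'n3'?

1

Base: (n14, d=0).
Iteration 1: edges from {n14} -> (n26, d=1), (n3, d=1).
Iteration 2: no outgoing edges from {n26,n3}; recursion stops.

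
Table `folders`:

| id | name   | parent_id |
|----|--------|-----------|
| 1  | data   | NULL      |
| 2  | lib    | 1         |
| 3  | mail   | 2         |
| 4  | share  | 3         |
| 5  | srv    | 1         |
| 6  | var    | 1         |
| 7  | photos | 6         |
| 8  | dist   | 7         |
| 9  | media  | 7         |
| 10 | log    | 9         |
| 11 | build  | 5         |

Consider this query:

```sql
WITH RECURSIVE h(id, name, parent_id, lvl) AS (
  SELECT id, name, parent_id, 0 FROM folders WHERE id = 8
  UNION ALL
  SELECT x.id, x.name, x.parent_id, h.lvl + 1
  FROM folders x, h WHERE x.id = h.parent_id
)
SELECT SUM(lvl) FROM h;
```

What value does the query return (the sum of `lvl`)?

Base: id=8 (dist), parent_id=7, lvl 0.
Iteration 1: join on id=7 -> photos (id 7, parent_id=6, lvl 1).
Iteration 2: join on id=6 -> var (id 6, parent_id=1, lvl 2).
Iteration 3: join on id=1 -> data (id 1, parent_id=NULL, lvl 3).
Iteration 4: parent_id is NULL; no match; recursion stops.
SUM(lvl) = 0 + 1 + 2 + 3 = 6.

6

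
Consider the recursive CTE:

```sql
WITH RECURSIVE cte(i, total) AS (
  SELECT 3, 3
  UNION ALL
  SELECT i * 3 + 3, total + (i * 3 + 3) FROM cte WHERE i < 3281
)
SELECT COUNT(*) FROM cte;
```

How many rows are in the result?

Base: i=3, total=3.
Iteration 1: 3 < 3281 holds -> i = 3 * 3 + 3 = 12, total = 3 + 12 = 15.
Iteration 2: 12 < 3281 holds -> i = 12 * 3 + 3 = 39, total = 15 + 39 = 54.
Iteration 3: 39 < 3281 holds -> i = 39 * 3 + 3 = 120, total = 54 + 120 = 174.
Iteration 4: 120 < 3281 holds -> i = 120 * 3 + 3 = 363, total = 174 + 363 = 537.
Iteration 5: 363 < 3281 holds -> i = 363 * 3 + 3 = 1092, total = 537 + 1092 = 1629.
Iteration 6: 1092 < 3281 holds -> i = 1092 * 3 + 3 = 3279, total = 1629 + 3279 = 4908.
Iteration 7: 3279 < 3281 holds -> i = 3279 * 3 + 3 = 9840, total = 4908 + 9840 = 14748.
Iteration 8: 9840 < 3281 fails; recursion stops.
Total rows emitted: 8.

8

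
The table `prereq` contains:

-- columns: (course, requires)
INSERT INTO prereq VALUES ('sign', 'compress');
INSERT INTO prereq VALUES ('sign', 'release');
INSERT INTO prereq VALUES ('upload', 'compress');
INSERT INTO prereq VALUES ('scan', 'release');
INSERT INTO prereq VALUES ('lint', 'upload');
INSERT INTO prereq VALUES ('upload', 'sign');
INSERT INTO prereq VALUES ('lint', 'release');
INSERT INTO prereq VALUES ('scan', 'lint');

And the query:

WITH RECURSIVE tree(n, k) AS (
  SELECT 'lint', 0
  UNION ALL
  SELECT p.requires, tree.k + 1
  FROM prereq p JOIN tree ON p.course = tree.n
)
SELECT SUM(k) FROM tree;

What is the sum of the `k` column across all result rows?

12

Base: (lint, k=0).
Iteration 1: edges from {lint} -> (release, k=1), (upload, k=1).
Iteration 2: edges from {release,upload} -> (compress, k=2), (sign, k=2).
Iteration 3: edges from {compress,sign} -> (compress, k=3), (release, k=3).
Iteration 4: no outgoing edges from {compress,release}; recursion stops.
SUM(k) = 0 + 1 + 1 + 2 + 2 + 3 + 3 = 12.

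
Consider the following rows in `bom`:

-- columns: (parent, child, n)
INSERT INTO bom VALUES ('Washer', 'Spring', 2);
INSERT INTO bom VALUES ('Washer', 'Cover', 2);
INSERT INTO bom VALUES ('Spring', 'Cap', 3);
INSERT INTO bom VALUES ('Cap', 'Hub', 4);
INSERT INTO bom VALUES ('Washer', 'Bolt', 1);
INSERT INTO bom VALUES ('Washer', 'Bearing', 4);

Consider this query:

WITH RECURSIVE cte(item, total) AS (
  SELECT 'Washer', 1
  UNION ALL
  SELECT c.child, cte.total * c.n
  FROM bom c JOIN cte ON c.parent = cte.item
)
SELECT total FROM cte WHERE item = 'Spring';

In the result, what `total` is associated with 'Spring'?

Base: (Washer, total=1).
Iteration 1: components of {Washer} -> Bearing = 1*4 = 4, Bolt = 1*1 = 1, Cover = 1*2 = 2, Spring = 1*2 = 2.
Iteration 2: components of {Bearing,Bolt,Cover,Spring} -> Cap = 2*3 = 6.
Iteration 3: components of {Cap} -> Hub = 6*4 = 24.
Iteration 4: no further components; recursion stops.

2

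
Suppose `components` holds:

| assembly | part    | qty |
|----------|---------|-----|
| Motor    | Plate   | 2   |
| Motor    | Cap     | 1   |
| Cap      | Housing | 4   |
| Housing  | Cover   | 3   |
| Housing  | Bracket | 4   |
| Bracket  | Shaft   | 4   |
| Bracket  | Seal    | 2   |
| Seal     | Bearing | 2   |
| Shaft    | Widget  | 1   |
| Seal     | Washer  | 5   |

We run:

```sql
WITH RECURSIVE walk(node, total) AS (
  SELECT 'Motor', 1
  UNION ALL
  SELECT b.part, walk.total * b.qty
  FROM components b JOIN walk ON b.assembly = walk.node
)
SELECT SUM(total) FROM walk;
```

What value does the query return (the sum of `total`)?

Base: (Motor, total=1).
Iteration 1: components of {Motor} -> Cap = 1*1 = 1, Plate = 1*2 = 2.
Iteration 2: components of {Cap,Plate} -> Housing = 1*4 = 4.
Iteration 3: components of {Housing} -> Bracket = 4*4 = 16, Cover = 4*3 = 12.
Iteration 4: components of {Bracket,Cover} -> Seal = 16*2 = 32, Shaft = 16*4 = 64.
Iteration 5: components of {Seal,Shaft} -> Bearing = 32*2 = 64, Washer = 32*5 = 160, Widget = 64*1 = 64.
Iteration 6: no further components; recursion stops.
SUM(total) = 1 + 2 + 1 + 4 + 12 + 16 + 64 + 32 + 64 + 64 + 160 = 420.

420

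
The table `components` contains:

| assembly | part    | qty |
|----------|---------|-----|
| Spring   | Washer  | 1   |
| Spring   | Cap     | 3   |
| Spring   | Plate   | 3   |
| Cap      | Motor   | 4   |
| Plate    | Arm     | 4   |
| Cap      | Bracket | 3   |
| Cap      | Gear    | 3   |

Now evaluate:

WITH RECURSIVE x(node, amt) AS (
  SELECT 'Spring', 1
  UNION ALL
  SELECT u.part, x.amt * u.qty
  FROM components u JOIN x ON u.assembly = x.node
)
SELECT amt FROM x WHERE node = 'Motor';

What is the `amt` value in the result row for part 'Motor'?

Base: (Spring, amt=1).
Iteration 1: components of {Spring} -> Cap = 1*3 = 3, Plate = 1*3 = 3, Washer = 1*1 = 1.
Iteration 2: components of {Cap,Plate,Washer} -> Arm = 3*4 = 12, Bracket = 3*3 = 9, Gear = 3*3 = 9, Motor = 3*4 = 12.
Iteration 3: no further components; recursion stops.

12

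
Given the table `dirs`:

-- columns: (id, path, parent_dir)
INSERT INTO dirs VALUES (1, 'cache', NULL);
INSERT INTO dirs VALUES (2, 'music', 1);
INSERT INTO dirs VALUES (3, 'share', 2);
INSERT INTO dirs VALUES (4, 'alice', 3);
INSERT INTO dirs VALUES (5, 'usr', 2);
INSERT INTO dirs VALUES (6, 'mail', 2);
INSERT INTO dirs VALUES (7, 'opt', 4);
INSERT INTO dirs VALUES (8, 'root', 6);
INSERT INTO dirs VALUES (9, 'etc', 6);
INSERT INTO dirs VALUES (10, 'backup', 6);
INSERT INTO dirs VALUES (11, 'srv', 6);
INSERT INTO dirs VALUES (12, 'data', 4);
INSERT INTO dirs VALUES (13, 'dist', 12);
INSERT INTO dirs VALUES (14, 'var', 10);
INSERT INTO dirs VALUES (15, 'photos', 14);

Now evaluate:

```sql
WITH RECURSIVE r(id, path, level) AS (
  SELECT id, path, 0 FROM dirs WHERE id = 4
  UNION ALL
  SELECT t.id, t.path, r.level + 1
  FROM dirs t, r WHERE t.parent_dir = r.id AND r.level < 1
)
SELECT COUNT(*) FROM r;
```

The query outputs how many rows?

3

Base: id=4 (alice) at level 0.
Iteration 1: rows with parent_dir in {4} -> opt (id 7, level 1), data (id 12, level 1).
Iteration 2: level < 1 fails for all current rows; recursion stops.
Total rows emitted: 3.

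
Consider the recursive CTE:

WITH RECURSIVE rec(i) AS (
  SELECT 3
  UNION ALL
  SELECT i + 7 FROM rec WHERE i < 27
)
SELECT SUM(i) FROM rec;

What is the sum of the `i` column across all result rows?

85

Base: i=3.
Iteration 1: 3 < 27 holds -> i = 3 + 7 = 10.
Iteration 2: 10 < 27 holds -> i = 10 + 7 = 17.
Iteration 3: 17 < 27 holds -> i = 17 + 7 = 24.
Iteration 4: 24 < 27 holds -> i = 24 + 7 = 31.
Iteration 5: 31 < 27 fails; recursion stops.
SUM(i) = 3 + 10 + 17 + 24 + 31 = 85.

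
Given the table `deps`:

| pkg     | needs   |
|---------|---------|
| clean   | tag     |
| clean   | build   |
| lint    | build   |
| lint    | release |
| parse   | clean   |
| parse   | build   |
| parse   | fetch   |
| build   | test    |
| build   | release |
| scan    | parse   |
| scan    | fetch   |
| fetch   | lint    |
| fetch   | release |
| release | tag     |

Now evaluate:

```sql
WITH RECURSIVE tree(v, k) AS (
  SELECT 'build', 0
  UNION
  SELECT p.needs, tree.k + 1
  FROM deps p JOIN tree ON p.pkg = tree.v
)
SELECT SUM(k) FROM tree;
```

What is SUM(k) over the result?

4

Base: (build, k=0).
Iteration 1: edges from {build} -> (release, k=1), (test, k=1).
Iteration 2: edges from {release,test} -> (tag, k=2).
Iteration 3: no outgoing edges from {tag}; recursion stops.
SUM(k) = 0 + 1 + 1 + 2 = 4.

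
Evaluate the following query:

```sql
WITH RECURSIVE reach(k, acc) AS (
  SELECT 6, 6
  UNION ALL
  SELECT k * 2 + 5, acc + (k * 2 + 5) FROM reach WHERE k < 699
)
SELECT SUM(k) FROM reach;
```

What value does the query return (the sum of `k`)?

1362

Base: k=6, acc=6.
Iteration 1: 6 < 699 holds -> k = 6 * 2 + 5 = 17, acc = 6 + 17 = 23.
Iteration 2: 17 < 699 holds -> k = 17 * 2 + 5 = 39, acc = 23 + 39 = 62.
Iteration 3: 39 < 699 holds -> k = 39 * 2 + 5 = 83, acc = 62 + 83 = 145.
Iteration 4: 83 < 699 holds -> k = 83 * 2 + 5 = 171, acc = 145 + 171 = 316.
Iteration 5: 171 < 699 holds -> k = 171 * 2 + 5 = 347, acc = 316 + 347 = 663.
Iteration 6: 347 < 699 holds -> k = 347 * 2 + 5 = 699, acc = 663 + 699 = 1362.
Iteration 7: 699 < 699 fails; recursion stops.
SUM(k) = 6 + 17 + 39 + 83 + 171 + 347 + 699 = 1362.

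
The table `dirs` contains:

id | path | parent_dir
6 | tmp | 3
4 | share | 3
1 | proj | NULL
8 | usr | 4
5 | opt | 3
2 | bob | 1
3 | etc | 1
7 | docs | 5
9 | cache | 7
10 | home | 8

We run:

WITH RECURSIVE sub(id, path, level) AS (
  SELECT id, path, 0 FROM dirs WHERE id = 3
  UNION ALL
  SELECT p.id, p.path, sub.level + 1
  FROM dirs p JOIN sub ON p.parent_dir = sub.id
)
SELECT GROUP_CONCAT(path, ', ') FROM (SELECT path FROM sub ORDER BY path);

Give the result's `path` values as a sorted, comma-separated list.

cache, docs, etc, home, opt, share, tmp, usr

Base: id=3 (etc) at level 0.
Iteration 1: rows with parent_dir in {3} -> share (id 4, level 1), opt (id 5, level 1), tmp (id 6, level 1).
Iteration 2: rows with parent_dir in {4,5,6} -> docs (id 7, level 2), usr (id 8, level 2).
Iteration 3: rows with parent_dir in {7,8} -> cache (id 9, level 3), home (id 10, level 3).
Iteration 4: no rows with parent_dir in {9,10}; recursion stops.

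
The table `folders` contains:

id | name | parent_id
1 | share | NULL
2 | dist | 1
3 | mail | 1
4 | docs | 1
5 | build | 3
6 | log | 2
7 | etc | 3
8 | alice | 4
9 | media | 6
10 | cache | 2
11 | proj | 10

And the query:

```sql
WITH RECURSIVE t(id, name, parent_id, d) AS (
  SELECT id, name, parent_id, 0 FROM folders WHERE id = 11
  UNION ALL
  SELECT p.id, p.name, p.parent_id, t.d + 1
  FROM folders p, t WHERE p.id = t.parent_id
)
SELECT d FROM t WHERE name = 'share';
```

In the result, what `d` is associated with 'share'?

Base: id=11 (proj), parent_id=10, d 0.
Iteration 1: join on id=10 -> cache (id 10, parent_id=2, d 1).
Iteration 2: join on id=2 -> dist (id 2, parent_id=1, d 2).
Iteration 3: join on id=1 -> share (id 1, parent_id=NULL, d 3).
Iteration 4: parent_id is NULL; no match; recursion stops.

3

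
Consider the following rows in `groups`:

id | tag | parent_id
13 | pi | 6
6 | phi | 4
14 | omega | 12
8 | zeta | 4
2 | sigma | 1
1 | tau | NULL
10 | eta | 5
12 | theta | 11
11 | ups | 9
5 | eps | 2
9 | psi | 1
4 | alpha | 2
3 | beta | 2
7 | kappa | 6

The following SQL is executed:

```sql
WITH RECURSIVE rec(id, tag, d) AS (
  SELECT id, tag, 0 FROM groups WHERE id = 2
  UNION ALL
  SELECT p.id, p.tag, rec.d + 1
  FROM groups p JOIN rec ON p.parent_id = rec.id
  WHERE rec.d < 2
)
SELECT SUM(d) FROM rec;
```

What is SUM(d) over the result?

9

Base: id=2 (sigma) at d 0.
Iteration 1: rows with parent_id in {2} -> beta (id 3, d 1), alpha (id 4, d 1), eps (id 5, d 1).
Iteration 2: rows with parent_id in {3,4,5} -> phi (id 6, d 2), zeta (id 8, d 2), eta (id 10, d 2).
Iteration 3: d < 2 fails for all current rows; recursion stops.
SUM(d) = 0 + 1 + 1 + 1 + 2 + 2 + 2 = 9.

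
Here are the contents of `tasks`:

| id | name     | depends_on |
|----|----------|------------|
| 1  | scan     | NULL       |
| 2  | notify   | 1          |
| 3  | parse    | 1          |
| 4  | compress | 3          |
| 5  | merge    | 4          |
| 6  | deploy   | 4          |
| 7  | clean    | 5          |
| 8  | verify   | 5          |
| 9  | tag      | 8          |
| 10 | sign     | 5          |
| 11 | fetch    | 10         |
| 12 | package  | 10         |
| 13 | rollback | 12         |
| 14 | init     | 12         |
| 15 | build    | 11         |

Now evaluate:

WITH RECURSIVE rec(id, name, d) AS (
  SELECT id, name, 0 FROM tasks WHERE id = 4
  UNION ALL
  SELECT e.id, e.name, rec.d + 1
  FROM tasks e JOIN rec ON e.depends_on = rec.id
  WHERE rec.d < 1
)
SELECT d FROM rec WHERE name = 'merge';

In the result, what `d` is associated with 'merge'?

1

Base: id=4 (compress) at d 0.
Iteration 1: rows with depends_on in {4} -> merge (id 5, d 1), deploy (id 6, d 1).
Iteration 2: d < 1 fails for all current rows; recursion stops.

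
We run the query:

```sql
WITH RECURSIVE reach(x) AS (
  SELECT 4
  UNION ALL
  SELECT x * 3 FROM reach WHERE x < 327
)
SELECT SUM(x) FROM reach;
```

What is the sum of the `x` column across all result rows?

Base: x=4.
Iteration 1: 4 < 327 holds -> x = 4 * 3 = 12.
Iteration 2: 12 < 327 holds -> x = 12 * 3 = 36.
Iteration 3: 36 < 327 holds -> x = 36 * 3 = 108.
Iteration 4: 108 < 327 holds -> x = 108 * 3 = 324.
Iteration 5: 324 < 327 holds -> x = 324 * 3 = 972.
Iteration 6: 972 < 327 fails; recursion stops.
SUM(x) = 4 + 12 + 36 + 108 + 324 + 972 = 1456.

1456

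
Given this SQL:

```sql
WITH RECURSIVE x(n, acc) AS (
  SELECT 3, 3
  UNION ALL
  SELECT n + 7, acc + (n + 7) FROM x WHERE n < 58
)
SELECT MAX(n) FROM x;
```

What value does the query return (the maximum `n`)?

Base: n=3, acc=3.
Iteration 1: 3 < 58 holds -> n = 3 + 7 = 10, acc = 3 + 10 = 13.
Iteration 2: 10 < 58 holds -> n = 10 + 7 = 17, acc = 13 + 17 = 30.
Iteration 3: 17 < 58 holds -> n = 17 + 7 = 24, acc = 30 + 24 = 54.
Iteration 4: 24 < 58 holds -> n = 24 + 7 = 31, acc = 54 + 31 = 85.
Iteration 5: 31 < 58 holds -> n = 31 + 7 = 38, acc = 85 + 38 = 123.
Iteration 6: 38 < 58 holds -> n = 38 + 7 = 45, acc = 123 + 45 = 168.
Iteration 7: 45 < 58 holds -> n = 45 + 7 = 52, acc = 168 + 52 = 220.
Iteration 8: 52 < 58 holds -> n = 52 + 7 = 59, acc = 220 + 59 = 279.
Iteration 9: 59 < 58 fails; recursion stops.
n values: 3, 10, 17, 24, 31, 38, 45, 52, 59; the maximum is 59.

59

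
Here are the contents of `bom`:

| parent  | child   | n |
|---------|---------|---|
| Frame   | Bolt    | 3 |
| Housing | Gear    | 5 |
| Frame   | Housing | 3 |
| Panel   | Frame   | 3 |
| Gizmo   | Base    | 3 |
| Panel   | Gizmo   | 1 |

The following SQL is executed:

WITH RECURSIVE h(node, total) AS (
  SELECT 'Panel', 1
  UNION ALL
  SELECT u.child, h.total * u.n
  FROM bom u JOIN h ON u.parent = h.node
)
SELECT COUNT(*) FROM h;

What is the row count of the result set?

Base: (Panel, total=1).
Iteration 1: components of {Panel} -> Frame = 1*3 = 3, Gizmo = 1*1 = 1.
Iteration 2: components of {Frame,Gizmo} -> Base = 1*3 = 3, Bolt = 3*3 = 9, Housing = 3*3 = 9.
Iteration 3: components of {Base,Bolt,Housing} -> Gear = 9*5 = 45.
Iteration 4: no further components; recursion stops.
Total rows emitted: 7.

7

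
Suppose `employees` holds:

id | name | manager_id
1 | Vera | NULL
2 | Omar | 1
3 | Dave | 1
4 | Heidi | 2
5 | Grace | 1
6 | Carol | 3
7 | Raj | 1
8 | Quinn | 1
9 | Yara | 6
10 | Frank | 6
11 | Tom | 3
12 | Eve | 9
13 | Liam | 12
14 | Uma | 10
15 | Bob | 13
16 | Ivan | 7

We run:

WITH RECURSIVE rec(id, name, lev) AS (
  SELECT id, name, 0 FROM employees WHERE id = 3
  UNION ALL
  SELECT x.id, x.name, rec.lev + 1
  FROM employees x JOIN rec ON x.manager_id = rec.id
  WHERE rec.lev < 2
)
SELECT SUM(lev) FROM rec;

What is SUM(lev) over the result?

6

Base: id=3 (Dave) at lev 0.
Iteration 1: rows with manager_id in {3} -> Carol (id 6, lev 1), Tom (id 11, lev 1).
Iteration 2: rows with manager_id in {6,11} -> Yara (id 9, lev 2), Frank (id 10, lev 2).
Iteration 3: lev < 2 fails for all current rows; recursion stops.
SUM(lev) = 0 + 1 + 1 + 2 + 2 = 6.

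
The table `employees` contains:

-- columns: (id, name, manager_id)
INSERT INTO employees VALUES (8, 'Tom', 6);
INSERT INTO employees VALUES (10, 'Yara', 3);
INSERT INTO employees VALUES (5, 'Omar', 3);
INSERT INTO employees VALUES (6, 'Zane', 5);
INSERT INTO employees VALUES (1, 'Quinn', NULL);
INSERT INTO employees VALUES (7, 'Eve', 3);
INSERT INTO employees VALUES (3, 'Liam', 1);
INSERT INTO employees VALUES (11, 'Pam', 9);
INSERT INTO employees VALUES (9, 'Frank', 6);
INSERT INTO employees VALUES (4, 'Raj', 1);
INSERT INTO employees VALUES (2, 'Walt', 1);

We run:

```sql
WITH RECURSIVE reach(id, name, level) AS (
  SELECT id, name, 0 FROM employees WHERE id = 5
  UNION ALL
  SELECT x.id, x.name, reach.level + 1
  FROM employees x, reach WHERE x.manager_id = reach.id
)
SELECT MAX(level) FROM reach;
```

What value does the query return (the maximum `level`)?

3

Base: id=5 (Omar) at level 0.
Iteration 1: rows with manager_id in {5} -> Zane (id 6, level 1).
Iteration 2: rows with manager_id in {6} -> Tom (id 8, level 2), Frank (id 9, level 2).
Iteration 3: rows with manager_id in {8,9} -> Pam (id 11, level 3).
Iteration 4: no rows with manager_id in {11}; recursion stops.
level values: 0, 1, 2, 2, 3; the maximum is 3.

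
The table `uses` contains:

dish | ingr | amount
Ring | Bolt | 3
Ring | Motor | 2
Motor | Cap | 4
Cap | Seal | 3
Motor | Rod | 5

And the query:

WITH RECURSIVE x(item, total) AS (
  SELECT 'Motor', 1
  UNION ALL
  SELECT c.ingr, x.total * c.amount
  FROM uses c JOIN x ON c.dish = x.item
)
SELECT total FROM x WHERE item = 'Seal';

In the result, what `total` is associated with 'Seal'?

Base: (Motor, total=1).
Iteration 1: components of {Motor} -> Cap = 1*4 = 4, Rod = 1*5 = 5.
Iteration 2: components of {Cap,Rod} -> Seal = 4*3 = 12.
Iteration 3: no further components; recursion stops.

12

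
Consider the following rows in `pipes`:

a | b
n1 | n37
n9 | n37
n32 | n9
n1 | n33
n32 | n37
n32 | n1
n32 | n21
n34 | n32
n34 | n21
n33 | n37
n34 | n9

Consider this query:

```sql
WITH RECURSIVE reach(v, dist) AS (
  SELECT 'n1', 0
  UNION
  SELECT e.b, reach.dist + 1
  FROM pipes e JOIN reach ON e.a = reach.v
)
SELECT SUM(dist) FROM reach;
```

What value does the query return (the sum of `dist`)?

Base: (n1, dist=0).
Iteration 1: edges from {n1} -> (n33, dist=1), (n37, dist=1).
Iteration 2: edges from {n33,n37} -> (n37, dist=2).
Iteration 3: no outgoing edges from {n37}; recursion stops.
SUM(dist) = 0 + 1 + 1 + 2 = 4.

4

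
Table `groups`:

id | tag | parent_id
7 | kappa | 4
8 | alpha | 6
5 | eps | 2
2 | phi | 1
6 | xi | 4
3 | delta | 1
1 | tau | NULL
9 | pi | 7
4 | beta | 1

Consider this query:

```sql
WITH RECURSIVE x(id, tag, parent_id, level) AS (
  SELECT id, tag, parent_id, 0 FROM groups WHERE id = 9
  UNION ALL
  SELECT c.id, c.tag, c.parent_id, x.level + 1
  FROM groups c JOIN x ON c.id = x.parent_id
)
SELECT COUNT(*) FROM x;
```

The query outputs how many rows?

Base: id=9 (pi), parent_id=7, level 0.
Iteration 1: join on id=7 -> kappa (id 7, parent_id=4, level 1).
Iteration 2: join on id=4 -> beta (id 4, parent_id=1, level 2).
Iteration 3: join on id=1 -> tau (id 1, parent_id=NULL, level 3).
Iteration 4: parent_id is NULL; no match; recursion stops.
Total rows emitted: 4.

4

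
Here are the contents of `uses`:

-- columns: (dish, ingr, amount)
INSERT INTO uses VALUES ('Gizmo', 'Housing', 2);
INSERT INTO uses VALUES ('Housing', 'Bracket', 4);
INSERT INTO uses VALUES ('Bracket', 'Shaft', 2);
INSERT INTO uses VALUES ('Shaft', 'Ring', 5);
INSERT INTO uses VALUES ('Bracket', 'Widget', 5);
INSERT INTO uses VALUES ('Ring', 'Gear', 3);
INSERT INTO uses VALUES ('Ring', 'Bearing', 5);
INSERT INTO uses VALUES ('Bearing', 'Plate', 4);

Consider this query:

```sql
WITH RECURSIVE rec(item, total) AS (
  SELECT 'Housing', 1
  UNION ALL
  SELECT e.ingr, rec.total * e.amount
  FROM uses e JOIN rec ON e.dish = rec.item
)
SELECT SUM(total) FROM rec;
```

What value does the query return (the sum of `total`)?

1193

Base: (Housing, total=1).
Iteration 1: components of {Housing} -> Bracket = 1*4 = 4.
Iteration 2: components of {Bracket} -> Shaft = 4*2 = 8, Widget = 4*5 = 20.
Iteration 3: components of {Shaft,Widget} -> Ring = 8*5 = 40.
Iteration 4: components of {Ring} -> Bearing = 40*5 = 200, Gear = 40*3 = 120.
Iteration 5: components of {Bearing,Gear} -> Plate = 200*4 = 800.
Iteration 6: no further components; recursion stops.
SUM(total) = 1 + 4 + 8 + 20 + 40 + 120 + 200 + 800 = 1193.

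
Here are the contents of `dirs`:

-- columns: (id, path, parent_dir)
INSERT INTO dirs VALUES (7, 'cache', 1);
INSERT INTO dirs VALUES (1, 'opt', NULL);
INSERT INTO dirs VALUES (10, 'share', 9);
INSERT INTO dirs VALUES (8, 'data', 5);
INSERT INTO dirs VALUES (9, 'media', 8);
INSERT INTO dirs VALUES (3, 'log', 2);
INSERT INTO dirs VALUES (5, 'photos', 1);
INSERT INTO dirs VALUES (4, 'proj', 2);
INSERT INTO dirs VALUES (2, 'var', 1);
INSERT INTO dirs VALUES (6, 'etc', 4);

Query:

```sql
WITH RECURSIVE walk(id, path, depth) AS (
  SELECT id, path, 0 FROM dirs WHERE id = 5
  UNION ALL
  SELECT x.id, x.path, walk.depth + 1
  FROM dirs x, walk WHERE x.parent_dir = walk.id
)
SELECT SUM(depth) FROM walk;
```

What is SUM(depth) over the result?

6

Base: id=5 (photos) at depth 0.
Iteration 1: rows with parent_dir in {5} -> data (id 8, depth 1).
Iteration 2: rows with parent_dir in {8} -> media (id 9, depth 2).
Iteration 3: rows with parent_dir in {9} -> share (id 10, depth 3).
Iteration 4: no rows with parent_dir in {10}; recursion stops.
SUM(depth) = 0 + 1 + 2 + 3 = 6.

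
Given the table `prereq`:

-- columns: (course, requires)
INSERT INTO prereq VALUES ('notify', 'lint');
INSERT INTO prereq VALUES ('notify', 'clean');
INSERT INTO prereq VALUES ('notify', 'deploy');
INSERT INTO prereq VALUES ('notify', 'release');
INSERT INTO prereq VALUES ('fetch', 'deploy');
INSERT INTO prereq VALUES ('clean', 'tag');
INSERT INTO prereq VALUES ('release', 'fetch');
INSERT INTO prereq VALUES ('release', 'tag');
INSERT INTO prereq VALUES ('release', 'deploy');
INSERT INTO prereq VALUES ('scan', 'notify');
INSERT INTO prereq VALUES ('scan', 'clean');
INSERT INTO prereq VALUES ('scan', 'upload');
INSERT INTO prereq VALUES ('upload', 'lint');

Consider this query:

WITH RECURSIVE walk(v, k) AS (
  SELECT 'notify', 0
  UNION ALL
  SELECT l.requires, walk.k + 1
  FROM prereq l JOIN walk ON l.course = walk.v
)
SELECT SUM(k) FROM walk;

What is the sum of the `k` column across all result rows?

Base: (notify, k=0).
Iteration 1: edges from {notify} -> (clean, k=1), (deploy, k=1), (lint, k=1), (release, k=1).
Iteration 2: edges from {clean,deploy,lint,release} -> (deploy, k=2), (fetch, k=2), (tag, k=2) x2. [UNION ALL keeps all 4 new rows, including repeats]
Iteration 3: edges from {deploy,fetch,tag} -> (deploy, k=3).
Iteration 4: no outgoing edges from {deploy}; recursion stops.
SUM(k) = 0 + 1 + 1 + 1 + 1 + 2 + 2 + 2 + 2 + 3 = 15.

15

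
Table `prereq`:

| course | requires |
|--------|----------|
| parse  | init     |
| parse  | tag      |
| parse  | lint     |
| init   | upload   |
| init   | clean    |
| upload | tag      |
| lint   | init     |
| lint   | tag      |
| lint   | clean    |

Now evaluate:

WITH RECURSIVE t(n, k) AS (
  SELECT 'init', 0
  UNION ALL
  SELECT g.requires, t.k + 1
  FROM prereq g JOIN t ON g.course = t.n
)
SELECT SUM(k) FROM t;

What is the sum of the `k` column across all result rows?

4

Base: (init, k=0).
Iteration 1: edges from {init} -> (clean, k=1), (upload, k=1).
Iteration 2: edges from {clean,upload} -> (tag, k=2).
Iteration 3: no outgoing edges from {tag}; recursion stops.
SUM(k) = 0 + 1 + 1 + 2 = 4.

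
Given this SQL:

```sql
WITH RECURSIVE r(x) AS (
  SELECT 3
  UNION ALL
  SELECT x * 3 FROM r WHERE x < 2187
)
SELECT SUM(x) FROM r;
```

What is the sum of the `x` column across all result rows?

Base: x=3.
Iteration 1: 3 < 2187 holds -> x = 3 * 3 = 9.
Iteration 2: 9 < 2187 holds -> x = 9 * 3 = 27.
Iteration 3: 27 < 2187 holds -> x = 27 * 3 = 81.
Iteration 4: 81 < 2187 holds -> x = 81 * 3 = 243.
Iteration 5: 243 < 2187 holds -> x = 243 * 3 = 729.
Iteration 6: 729 < 2187 holds -> x = 729 * 3 = 2187.
Iteration 7: 2187 < 2187 fails; recursion stops.
SUM(x) = 3 + 9 + 27 + 81 + 243 + 729 + 2187 = 3279.

3279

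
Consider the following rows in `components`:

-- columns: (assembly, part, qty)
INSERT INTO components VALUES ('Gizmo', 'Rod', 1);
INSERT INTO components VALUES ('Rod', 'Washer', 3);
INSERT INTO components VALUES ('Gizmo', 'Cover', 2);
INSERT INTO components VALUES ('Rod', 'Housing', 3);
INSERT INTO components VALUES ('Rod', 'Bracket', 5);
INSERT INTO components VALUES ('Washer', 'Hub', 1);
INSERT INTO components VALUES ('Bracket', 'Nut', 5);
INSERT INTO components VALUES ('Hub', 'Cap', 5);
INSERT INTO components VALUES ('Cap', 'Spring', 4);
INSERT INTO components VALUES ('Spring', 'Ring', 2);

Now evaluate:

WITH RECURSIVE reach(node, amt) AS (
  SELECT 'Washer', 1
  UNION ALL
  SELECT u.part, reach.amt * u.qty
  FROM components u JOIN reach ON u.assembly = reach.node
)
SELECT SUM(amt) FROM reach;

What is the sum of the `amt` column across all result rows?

67

Base: (Washer, amt=1).
Iteration 1: components of {Washer} -> Hub = 1*1 = 1.
Iteration 2: components of {Hub} -> Cap = 1*5 = 5.
Iteration 3: components of {Cap} -> Spring = 5*4 = 20.
Iteration 4: components of {Spring} -> Ring = 20*2 = 40.
Iteration 5: no further components; recursion stops.
SUM(amt) = 1 + 1 + 5 + 20 + 40 = 67.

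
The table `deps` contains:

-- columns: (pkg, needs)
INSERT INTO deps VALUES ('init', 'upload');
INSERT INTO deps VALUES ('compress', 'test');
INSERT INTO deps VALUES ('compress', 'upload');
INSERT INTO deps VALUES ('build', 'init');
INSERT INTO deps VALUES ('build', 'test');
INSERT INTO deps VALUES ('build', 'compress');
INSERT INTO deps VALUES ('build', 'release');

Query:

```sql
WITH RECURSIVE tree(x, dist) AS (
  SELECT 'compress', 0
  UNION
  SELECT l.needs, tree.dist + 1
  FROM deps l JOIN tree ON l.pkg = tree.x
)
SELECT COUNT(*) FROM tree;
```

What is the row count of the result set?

3

Base: (compress, dist=0).
Iteration 1: edges from {compress} -> (test, dist=1), (upload, dist=1).
Iteration 2: no outgoing edges from {test,upload}; recursion stops.
Total rows emitted: 3.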